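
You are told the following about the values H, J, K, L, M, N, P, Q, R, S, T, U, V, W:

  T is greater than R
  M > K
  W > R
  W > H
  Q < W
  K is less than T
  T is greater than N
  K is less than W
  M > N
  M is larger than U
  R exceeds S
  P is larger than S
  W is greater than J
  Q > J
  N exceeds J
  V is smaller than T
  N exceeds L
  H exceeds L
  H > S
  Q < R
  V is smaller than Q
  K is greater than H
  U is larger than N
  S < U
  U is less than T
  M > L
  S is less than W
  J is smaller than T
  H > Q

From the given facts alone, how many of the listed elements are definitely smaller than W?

The elements the relations force below W are L, J, V, Q, S, H, K, R — no chain reaches any other.
That is 8.

8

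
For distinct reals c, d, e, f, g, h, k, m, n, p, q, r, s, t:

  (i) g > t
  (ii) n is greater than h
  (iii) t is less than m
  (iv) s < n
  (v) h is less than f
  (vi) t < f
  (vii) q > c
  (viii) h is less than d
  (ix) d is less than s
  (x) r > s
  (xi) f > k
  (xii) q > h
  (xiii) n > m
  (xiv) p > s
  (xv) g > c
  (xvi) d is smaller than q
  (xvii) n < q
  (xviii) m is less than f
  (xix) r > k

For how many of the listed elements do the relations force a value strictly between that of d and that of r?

The relations place d below r. An element lies strictly between them when it is forced above d and also forced below r.
Above d: {s, n, q, p}. Below r: {k, h, s}.
Intersection: {s} — 1.

1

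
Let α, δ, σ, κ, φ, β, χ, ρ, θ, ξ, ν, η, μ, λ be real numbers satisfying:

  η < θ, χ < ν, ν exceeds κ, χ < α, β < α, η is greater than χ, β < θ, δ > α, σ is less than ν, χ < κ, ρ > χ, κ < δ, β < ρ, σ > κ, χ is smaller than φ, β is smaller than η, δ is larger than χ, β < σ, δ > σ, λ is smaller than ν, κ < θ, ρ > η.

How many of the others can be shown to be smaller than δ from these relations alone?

Directly below δ: χ, κ, σ, α.
One step further: β (5 so far).
No other element is forced below δ by the given relations, so the count is 5.

5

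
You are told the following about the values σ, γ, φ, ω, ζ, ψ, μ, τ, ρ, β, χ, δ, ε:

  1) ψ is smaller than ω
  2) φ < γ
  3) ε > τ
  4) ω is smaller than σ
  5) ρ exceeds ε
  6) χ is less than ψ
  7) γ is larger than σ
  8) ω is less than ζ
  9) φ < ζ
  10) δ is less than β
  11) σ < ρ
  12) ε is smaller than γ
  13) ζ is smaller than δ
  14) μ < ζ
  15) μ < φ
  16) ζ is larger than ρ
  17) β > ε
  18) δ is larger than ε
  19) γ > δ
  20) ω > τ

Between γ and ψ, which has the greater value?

The relevant relations are ψ < ω; ω < σ; σ < ρ; ρ < ζ; ζ < δ; δ < γ.
Chaining these gives ψ < ω < σ < ρ < ζ < δ < γ.
So ψ < γ; γ is the larger of the two.

γ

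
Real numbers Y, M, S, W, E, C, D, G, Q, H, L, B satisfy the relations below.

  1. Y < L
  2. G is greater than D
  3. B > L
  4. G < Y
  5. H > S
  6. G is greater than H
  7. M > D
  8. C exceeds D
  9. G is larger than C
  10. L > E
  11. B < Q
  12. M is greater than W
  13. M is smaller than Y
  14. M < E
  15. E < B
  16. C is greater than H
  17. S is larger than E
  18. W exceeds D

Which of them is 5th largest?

Chaining the given pairs: D < W < M < E < S < H < C < G < Y < L < B < Q.
The 5th largest is G.

G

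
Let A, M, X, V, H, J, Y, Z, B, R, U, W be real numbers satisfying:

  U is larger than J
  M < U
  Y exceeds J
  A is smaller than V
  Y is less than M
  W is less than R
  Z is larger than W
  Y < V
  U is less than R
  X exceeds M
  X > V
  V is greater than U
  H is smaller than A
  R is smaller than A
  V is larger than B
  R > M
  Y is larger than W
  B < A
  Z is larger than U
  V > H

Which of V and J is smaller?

J

J < Y and Y < M give J < M.
With M < U: J < Y < M < U.
With U < R: J < Y < M < U < R.
Then R < A extends the chain to A.
Then A < V extends the chain to V.
So J < V; J is the smaller of the two.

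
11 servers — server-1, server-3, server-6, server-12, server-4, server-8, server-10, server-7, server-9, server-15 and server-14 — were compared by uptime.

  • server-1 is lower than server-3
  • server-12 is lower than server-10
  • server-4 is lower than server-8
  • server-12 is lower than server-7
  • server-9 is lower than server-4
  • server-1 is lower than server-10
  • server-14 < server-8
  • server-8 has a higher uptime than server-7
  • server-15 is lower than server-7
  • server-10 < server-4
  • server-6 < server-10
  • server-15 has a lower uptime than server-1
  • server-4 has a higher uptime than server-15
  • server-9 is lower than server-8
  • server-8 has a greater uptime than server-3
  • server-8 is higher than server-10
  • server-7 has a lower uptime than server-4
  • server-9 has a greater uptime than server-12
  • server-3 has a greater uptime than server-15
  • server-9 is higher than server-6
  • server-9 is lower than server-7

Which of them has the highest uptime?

server-8

Chaining downward from server-8: directly below it, server-14, server-10, server-3, server-9, server-7, server-4; then server-15, server-6, server-12, server-1.
That covers every other element, and nothing is given above server-8, so server-8 is the highest uptime.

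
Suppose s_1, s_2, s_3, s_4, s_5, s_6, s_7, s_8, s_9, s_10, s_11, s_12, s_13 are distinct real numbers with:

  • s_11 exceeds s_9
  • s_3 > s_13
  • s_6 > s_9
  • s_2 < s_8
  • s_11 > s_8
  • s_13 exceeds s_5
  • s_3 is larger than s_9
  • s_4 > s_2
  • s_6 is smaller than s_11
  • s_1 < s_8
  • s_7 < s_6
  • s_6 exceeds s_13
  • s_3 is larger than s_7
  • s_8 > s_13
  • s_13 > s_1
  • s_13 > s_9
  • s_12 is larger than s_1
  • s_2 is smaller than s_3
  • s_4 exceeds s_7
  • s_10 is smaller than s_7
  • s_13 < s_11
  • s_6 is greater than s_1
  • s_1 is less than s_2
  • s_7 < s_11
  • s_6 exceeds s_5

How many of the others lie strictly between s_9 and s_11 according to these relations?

3

Chaining upward from s_9 reaches: s_13, s_3, s_8, s_6.
Chaining downward from s_11 reaches: s_10, s_7, s_1, s_5, s_2, s_13, s_8, s_6.
Strictly between s_9 and s_11 are those in both lists: s_13, s_8, s_6 — 3 elements.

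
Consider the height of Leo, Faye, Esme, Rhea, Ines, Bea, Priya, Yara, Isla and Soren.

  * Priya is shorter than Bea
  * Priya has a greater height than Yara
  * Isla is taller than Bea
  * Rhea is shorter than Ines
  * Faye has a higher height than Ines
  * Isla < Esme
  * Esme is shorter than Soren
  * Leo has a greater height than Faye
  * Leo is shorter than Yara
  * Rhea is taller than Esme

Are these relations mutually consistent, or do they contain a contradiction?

inconsistent

Chaining the given relations yields Rhea < Ines < Faye < Leo < Yara < Priya < Bea < Isla < Esme, so Rhea < Esme. But one relation states Esme < Rhea. These cannot both hold.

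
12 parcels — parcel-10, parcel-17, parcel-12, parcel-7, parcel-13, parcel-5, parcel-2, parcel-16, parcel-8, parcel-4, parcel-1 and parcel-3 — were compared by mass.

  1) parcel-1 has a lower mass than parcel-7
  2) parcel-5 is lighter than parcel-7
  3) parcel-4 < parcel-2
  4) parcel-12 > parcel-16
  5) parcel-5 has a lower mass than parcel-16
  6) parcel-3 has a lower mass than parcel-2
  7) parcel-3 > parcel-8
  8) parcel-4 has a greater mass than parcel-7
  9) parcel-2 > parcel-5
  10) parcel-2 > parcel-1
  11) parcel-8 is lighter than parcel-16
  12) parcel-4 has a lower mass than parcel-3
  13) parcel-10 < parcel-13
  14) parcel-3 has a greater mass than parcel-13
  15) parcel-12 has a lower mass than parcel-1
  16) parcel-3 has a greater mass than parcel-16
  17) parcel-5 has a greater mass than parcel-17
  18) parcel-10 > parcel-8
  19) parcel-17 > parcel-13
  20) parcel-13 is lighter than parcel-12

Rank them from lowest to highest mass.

parcel-8 < parcel-10 < parcel-13 < parcel-17 < parcel-5 < parcel-16 < parcel-12 < parcel-1 < parcel-7 < parcel-4 < parcel-3 < parcel-2

Each adjacent pair is fixed by a given relation: parcel-8 < parcel-10; parcel-10 < parcel-13; parcel-13 < parcel-17; parcel-17 < parcel-5; parcel-5 < parcel-16; parcel-16 < parcel-12; parcel-12 < parcel-1; parcel-1 < parcel-7; parcel-7 < parcel-4; parcel-4 < parcel-3; parcel-3 < parcel-2. Chaining them end to end gives the full order.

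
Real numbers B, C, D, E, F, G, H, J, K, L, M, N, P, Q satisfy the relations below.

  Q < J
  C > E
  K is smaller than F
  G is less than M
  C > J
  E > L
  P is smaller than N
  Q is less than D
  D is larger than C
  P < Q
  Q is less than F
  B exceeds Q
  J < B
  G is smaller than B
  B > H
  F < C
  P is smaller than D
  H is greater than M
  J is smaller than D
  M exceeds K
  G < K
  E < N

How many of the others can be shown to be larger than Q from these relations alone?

Directly above Q: F, J, D, B.
One step further: C (5 so far).
No other element is forced above Q by the given relations, so the count is 5.

5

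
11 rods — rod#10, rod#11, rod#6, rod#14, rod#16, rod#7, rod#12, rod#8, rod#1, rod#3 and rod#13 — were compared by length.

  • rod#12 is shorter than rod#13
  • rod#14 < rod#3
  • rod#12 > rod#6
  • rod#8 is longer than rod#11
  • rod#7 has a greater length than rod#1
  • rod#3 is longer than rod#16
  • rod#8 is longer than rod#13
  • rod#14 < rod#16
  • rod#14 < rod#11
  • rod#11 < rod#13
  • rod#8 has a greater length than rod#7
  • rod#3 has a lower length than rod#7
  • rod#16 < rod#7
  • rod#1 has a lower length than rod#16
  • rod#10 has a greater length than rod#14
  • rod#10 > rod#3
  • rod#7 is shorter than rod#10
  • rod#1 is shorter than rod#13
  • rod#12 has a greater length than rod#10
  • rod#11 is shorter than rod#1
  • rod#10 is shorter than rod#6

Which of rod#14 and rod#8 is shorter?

rod#14 < rod#11 < rod#1 < rod#16 < rod#3 < rod#7 < rod#10 < rod#6 < rod#12 < rod#13 < rod#8, by transitivity through rod#11, rod#1, rod#16, rod#3, rod#7, rod#10, rod#6, rod#12, rod#13.
So rod#14 < rod#8; rod#14 is the shorter of the two.

rod#14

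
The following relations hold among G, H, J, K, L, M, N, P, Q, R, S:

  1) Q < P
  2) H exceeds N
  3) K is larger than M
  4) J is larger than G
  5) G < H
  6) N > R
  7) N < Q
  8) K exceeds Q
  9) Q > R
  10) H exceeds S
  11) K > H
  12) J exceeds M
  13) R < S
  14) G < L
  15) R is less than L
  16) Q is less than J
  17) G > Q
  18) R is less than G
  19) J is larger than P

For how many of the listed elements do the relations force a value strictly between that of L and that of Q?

The relations place Q below L. An element lies strictly between them when it is forced above Q and also forced below L.
Above Q: {P, G, J, H, K}. Below L: {R, N, G}.
Intersection: {G} — 1.

1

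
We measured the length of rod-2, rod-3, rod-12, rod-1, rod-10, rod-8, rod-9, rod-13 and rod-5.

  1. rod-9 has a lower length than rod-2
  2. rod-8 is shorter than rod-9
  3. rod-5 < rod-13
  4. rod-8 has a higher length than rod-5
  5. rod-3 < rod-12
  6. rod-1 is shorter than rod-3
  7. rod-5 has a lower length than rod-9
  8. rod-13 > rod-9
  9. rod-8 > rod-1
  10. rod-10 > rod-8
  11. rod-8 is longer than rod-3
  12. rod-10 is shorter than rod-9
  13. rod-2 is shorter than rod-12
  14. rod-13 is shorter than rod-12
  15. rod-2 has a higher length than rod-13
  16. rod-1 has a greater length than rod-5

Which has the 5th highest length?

rod-10

Piecing the relations together gives one ordering: rod-5 < rod-1 < rod-3 < rod-8 < rod-10 < rod-9 < rod-13 < rod-2 < rod-12.
The 5th largest is rod-10.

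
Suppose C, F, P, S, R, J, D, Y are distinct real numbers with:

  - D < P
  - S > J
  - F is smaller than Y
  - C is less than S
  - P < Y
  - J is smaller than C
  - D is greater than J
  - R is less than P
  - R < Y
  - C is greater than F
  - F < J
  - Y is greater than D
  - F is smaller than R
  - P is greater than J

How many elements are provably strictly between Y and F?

4

The relations place F below Y. An element lies strictly between them when it is forced above F and also forced below Y.
Above F: {R, J, D, P, C, S}. Below Y: {R, J, D, P}.
Intersection: {R, J, D, P} — 4.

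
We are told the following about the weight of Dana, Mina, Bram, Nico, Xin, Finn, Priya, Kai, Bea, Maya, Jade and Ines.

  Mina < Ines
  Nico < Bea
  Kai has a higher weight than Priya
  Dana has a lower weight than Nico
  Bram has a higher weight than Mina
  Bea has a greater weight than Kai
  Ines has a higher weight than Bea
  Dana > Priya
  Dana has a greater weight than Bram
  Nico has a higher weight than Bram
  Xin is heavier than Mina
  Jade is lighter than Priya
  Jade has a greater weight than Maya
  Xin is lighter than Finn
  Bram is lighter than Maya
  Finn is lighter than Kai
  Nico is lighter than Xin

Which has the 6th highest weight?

Piecing the relations together gives one ordering: Mina < Bram < Maya < Jade < Priya < Dana < Nico < Xin < Finn < Kai < Bea < Ines.
The 6th largest is Nico.

Nico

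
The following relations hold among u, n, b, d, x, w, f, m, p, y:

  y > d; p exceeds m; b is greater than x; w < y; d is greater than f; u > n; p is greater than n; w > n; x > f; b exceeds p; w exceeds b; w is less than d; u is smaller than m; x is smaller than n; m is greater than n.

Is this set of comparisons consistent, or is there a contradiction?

consistent

Every relation is compatible with f < x < n < u < m < p < b < w < d < y; the set is consistent.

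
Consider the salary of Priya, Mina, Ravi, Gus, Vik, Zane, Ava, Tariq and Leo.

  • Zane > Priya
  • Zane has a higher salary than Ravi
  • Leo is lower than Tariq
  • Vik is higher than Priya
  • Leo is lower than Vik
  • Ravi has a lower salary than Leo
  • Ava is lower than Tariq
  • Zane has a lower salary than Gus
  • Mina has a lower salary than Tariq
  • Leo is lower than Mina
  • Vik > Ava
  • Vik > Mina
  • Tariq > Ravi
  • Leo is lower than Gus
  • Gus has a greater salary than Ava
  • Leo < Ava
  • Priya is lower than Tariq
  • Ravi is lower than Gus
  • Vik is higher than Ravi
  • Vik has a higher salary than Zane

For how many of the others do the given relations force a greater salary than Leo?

Directly above Leo: Mina, Ava, Vik, Gus, Tariq.
Nothing else is reachable above Leo; 5 in all.

5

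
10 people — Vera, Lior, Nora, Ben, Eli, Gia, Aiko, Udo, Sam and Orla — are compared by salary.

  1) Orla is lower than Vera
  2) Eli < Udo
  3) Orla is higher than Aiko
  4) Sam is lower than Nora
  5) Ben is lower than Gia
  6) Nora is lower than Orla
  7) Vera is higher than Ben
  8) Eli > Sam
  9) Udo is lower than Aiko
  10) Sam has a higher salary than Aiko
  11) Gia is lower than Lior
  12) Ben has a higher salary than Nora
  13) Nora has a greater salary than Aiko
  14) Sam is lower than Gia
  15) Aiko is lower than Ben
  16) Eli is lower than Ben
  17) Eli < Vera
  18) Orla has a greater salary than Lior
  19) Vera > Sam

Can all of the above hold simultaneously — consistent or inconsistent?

inconsistent

Chaining the given relations yields Sam < Eli < Udo < Aiko, so Sam < Aiko. But one relation states Aiko < Sam. These cannot both hold.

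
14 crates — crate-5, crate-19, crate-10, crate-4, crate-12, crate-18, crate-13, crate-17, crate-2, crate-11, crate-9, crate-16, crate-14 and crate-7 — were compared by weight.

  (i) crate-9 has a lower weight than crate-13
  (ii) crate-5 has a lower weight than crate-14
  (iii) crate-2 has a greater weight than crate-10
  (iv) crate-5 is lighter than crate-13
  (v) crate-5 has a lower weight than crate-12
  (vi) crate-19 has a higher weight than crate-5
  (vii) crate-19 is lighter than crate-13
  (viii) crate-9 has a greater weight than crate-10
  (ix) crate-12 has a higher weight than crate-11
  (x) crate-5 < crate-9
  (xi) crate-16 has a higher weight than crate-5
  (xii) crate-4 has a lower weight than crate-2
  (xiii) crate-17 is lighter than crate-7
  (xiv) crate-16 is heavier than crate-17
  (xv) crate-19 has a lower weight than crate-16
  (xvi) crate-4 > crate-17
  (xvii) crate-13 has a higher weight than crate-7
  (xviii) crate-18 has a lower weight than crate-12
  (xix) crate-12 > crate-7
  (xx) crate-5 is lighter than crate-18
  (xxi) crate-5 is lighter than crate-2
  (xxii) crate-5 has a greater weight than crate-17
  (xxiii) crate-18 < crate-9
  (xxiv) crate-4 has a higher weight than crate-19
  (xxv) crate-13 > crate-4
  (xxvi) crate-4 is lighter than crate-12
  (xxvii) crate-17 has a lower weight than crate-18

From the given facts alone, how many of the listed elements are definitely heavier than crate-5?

The elements the relations force above crate-5 are crate-18, crate-19, crate-16, crate-9, crate-4, crate-2, crate-12, crate-14, crate-13 — no chain reaches any other.
That is 9.

9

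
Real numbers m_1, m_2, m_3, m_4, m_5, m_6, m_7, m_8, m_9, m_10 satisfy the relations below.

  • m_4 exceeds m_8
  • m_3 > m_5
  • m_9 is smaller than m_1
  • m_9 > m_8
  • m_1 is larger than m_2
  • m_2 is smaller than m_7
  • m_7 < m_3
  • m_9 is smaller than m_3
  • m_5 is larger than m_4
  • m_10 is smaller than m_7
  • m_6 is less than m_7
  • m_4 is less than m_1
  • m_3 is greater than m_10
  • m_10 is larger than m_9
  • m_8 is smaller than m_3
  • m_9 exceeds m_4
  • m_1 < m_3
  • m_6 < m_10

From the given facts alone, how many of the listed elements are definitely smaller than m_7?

The elements the relations force below m_7 are m_8, m_4, m_2, m_6, m_9, m_10 — no chain reaches any other.
That is 6.

6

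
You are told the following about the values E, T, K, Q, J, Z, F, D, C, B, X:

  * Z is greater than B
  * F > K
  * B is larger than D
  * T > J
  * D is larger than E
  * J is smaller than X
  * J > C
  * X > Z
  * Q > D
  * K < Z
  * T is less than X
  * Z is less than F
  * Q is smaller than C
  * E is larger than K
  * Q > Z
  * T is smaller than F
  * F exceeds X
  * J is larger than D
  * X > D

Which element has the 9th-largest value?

D

The consecutive relations fix a unique order: K < E < D < B < Z < Q < C < J < T < X < F.
Counting 9 from the largest end gives D.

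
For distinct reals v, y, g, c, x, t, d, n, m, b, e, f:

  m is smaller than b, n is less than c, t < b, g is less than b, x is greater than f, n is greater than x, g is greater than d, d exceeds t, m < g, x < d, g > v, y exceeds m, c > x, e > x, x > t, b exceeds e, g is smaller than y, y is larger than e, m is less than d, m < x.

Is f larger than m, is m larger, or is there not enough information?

undetermined

Following every chain through m: above m we get x, d, e, n, c, g, y, b.
f is not reached, and no chain runs the other way from f to m.
So the given relations leave the order of m and f undetermined.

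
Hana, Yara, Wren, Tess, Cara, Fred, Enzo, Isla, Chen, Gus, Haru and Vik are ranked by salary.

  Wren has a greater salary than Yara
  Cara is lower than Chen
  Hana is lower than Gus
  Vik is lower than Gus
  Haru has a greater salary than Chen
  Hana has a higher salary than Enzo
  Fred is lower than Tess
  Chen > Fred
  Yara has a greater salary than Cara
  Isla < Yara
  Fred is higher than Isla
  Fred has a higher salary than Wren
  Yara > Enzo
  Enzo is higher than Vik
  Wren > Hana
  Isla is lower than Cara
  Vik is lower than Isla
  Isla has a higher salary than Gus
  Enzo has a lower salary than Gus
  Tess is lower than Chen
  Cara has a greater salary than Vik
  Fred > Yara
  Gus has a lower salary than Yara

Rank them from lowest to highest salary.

Vik < Enzo < Hana < Gus < Isla < Cara < Yara < Wren < Fred < Tess < Chen < Haru

Nothing is placed below Vik, so it is least; from there Vik < Enzo; Enzo < Hana; Hana < Gus; Gus < Isla; Isla < Cara; Cara < Yara; Yara < Wren; Wren < Fred; Fred < Tess; Tess < Chen; Chen < Haru, each given directly.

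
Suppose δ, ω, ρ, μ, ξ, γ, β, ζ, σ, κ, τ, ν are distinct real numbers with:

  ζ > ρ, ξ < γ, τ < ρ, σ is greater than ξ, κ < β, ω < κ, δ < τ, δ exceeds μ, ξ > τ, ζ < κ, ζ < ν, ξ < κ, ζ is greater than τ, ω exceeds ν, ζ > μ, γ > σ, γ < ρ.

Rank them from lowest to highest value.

Nothing is placed below μ, so it is least; from there μ < δ; δ < τ; τ < ξ; ξ < σ; σ < γ; γ < ρ; ρ < ζ; ζ < ν; ν < ω; ω < κ; κ < β, each given directly.

μ < δ < τ < ξ < σ < γ < ρ < ζ < ν < ω < κ < β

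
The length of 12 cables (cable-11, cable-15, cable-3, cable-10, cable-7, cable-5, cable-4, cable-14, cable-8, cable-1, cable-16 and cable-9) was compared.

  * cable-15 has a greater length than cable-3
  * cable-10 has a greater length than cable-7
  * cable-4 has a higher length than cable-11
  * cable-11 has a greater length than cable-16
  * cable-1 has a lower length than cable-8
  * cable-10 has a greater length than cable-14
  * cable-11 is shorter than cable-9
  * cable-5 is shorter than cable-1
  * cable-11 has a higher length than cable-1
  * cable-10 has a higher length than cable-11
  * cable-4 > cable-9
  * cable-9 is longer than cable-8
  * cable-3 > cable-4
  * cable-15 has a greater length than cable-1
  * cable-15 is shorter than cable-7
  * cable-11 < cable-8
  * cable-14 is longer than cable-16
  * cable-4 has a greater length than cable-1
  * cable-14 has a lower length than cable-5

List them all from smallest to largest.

cable-16 < cable-14 < cable-5 < cable-1 < cable-11 < cable-8 < cable-9 < cable-4 < cable-3 < cable-15 < cable-7 < cable-10

Each adjacent pair is fixed by a given relation: cable-16 < cable-14; cable-14 < cable-5; cable-5 < cable-1; cable-1 < cable-11; cable-11 < cable-8; cable-8 < cable-9; cable-9 < cable-4; cable-4 < cable-3; cable-3 < cable-15; cable-15 < cable-7; cable-7 < cable-10. Chaining them end to end gives the full order.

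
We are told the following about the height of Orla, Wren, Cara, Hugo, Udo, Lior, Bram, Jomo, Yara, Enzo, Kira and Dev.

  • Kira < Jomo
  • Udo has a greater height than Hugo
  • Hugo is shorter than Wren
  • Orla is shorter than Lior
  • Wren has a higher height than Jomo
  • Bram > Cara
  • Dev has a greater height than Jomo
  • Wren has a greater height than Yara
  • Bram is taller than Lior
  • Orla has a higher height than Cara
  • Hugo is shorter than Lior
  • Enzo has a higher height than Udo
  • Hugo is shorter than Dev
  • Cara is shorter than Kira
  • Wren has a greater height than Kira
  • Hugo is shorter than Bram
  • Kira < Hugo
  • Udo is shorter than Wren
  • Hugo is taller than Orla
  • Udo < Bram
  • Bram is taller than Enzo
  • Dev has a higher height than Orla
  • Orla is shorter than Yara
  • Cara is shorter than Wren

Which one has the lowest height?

Orla is not least since Cara < Orla; Kira is not least since Cara < Kira; Hugo is not least since Orla < Hugo; Yara is not least since Orla < Yara; Udo is not least since Hugo < Udo; Jomo is not least since Kira < Jomo; Enzo is not least since Udo < Enzo; Lior is not least since Orla < Lior; Bram is not least since Lior < Bram; Dev is not least since Hugo < Dev; Wren is not least since Kira < Wren.
Only Cara has nothing below it, so Cara is the lowest height.

Cara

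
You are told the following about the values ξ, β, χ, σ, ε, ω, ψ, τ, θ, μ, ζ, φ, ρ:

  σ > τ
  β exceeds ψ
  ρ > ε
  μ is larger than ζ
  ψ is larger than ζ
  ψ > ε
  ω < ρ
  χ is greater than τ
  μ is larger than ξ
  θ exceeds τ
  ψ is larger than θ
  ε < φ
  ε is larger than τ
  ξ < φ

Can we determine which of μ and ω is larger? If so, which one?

Following every chain through ω: above ω we get ρ.
μ is not reached, and no chain runs the other way from μ to ω.
So the given relations leave the order of ω and μ undetermined.

undetermined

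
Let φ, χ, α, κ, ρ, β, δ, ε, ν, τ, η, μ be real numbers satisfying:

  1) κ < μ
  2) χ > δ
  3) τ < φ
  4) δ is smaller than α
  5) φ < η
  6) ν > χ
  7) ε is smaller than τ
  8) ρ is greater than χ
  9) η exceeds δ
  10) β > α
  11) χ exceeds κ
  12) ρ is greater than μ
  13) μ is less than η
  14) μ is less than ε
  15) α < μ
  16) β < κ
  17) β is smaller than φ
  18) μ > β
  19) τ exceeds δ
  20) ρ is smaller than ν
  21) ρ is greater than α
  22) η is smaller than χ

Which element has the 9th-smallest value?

η

Chaining the given pairs: δ < α < β < κ < μ < ε < τ < φ < η < χ < ρ < ν.
The 9th smallest is η.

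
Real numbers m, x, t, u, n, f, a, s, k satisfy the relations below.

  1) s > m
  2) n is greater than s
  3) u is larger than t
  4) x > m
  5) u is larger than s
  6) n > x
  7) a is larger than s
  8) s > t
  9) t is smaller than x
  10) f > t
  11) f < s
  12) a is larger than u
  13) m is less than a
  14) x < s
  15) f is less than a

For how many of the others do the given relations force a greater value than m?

Directly above m: x, s, a.
One step further: u, n (5 so far).
Nothing else is reachable above m; 5 in all.

5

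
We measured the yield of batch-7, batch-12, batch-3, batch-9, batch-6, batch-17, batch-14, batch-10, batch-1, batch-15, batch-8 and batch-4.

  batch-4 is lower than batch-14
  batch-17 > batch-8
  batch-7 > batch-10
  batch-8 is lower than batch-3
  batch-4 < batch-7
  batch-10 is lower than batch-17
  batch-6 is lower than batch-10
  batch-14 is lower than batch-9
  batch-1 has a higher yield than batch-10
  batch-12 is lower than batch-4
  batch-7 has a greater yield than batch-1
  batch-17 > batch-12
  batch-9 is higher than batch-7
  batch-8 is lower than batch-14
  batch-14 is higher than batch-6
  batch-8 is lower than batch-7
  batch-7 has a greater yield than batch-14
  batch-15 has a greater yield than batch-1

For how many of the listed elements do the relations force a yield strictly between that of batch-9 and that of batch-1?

1

The relations place batch-1 below batch-9. An element lies strictly between them when it is forced above batch-1 and also forced below batch-9.
Above batch-1: {batch-7, batch-15}. Below batch-9: {batch-6, batch-12, batch-4, batch-10, batch-8, batch-14, batch-7}.
Intersection: {batch-7} — 1.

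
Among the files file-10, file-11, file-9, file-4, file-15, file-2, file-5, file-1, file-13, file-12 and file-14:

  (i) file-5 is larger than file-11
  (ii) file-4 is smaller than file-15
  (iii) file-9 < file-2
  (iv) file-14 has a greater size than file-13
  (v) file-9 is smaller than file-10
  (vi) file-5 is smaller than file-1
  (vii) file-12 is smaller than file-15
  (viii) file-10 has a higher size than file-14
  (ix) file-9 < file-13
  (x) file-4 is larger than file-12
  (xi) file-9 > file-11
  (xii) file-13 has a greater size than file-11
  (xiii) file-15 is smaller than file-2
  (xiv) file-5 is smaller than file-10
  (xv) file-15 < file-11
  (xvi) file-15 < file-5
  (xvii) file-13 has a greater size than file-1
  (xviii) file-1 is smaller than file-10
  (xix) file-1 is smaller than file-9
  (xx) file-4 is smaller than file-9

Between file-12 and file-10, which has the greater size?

Link the given pairs in sequence: file-12 < file-4; file-4 < file-15; file-15 < file-11; file-11 < file-5; file-5 < file-1; file-1 < file-9; file-9 < file-13; file-13 < file-14; file-14 < file-10.
Together: file-12 < file-4 < file-15 < file-11 < file-5 < file-1 < file-9 < file-13 < file-14 < file-10.
So file-12 < file-10; file-10 is the larger of the two.

file-10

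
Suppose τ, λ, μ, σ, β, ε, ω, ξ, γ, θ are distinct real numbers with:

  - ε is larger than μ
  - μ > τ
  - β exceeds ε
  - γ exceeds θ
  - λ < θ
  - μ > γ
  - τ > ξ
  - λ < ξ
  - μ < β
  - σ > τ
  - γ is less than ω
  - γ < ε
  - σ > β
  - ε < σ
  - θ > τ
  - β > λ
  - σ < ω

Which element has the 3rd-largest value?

Piecing the relations together gives one ordering: λ < ξ < τ < θ < γ < μ < ε < β < σ < ω.
Counting 3 from the largest end gives β.

β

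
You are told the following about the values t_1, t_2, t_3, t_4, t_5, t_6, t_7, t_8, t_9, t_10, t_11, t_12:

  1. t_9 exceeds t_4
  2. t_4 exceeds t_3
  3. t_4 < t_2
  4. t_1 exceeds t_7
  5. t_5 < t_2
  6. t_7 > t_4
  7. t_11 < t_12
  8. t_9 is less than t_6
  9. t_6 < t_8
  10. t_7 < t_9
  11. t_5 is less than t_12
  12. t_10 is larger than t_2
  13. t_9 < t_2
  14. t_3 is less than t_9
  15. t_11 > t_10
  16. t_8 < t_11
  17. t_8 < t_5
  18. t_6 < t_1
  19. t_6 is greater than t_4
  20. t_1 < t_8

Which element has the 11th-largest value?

t_4

Piecing the relations together gives one ordering: t_3 < t_4 < t_7 < t_9 < t_6 < t_1 < t_8 < t_5 < t_2 < t_10 < t_11 < t_12.
Counting 11 from the largest end gives t_4.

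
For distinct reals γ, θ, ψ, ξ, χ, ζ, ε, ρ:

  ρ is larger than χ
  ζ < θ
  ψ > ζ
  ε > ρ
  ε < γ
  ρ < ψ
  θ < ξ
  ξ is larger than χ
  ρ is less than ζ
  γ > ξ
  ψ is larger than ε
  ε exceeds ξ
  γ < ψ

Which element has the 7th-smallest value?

Piecing the relations together gives one ordering: χ < ρ < ζ < θ < ξ < ε < γ < ψ.
The 7th smallest is γ.

γ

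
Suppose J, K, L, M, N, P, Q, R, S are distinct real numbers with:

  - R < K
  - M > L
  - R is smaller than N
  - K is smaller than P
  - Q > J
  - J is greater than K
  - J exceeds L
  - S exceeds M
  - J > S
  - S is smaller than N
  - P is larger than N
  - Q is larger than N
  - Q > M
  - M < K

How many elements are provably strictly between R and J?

The relations place R below J. An element lies strictly between them when it is forced above R and also forced below J.
Above R: {K, N, Q, P}. Below J: {L, M, K, S}.
Intersection: {K} — 1.

1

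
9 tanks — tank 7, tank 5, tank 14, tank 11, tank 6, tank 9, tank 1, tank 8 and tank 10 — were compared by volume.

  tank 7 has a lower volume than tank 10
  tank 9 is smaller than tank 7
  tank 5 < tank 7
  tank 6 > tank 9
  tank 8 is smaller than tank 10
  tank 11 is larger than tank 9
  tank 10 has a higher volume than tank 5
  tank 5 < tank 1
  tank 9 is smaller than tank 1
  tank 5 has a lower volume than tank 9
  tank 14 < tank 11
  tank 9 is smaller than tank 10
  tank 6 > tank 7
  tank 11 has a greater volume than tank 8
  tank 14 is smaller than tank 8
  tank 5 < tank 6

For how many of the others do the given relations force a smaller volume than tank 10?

The elements the relations force below tank 10 are tank 5, tank 14, tank 9, tank 8, tank 7 — no chain reaches any other.
That is 5.

5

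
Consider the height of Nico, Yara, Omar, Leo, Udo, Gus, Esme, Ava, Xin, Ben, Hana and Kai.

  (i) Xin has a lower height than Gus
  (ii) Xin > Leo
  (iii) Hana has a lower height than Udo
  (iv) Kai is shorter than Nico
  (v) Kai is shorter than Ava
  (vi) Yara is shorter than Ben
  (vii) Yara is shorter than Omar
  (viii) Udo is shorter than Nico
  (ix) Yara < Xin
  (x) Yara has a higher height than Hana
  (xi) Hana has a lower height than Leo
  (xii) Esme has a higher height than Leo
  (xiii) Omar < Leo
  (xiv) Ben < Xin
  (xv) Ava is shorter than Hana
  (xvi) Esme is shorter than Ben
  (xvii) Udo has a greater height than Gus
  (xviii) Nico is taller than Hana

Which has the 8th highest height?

Omar

Piecing the relations together gives one ordering: Kai < Ava < Hana < Yara < Omar < Leo < Esme < Ben < Xin < Gus < Udo < Nico.
The 8th largest is Omar.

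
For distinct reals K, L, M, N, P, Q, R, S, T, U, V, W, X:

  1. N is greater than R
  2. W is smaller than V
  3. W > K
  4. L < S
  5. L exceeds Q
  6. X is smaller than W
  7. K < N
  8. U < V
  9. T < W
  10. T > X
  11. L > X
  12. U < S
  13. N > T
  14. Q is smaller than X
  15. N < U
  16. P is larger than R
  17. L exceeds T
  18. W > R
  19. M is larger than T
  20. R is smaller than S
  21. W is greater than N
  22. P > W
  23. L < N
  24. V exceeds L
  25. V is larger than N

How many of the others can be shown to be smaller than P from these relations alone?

8

From P the given relations immediately reach R, W.
From those, K, X, T, N — 6 in total.
From those, Q, L — 8 in total.
Nothing else is reachable below P; 8 in all.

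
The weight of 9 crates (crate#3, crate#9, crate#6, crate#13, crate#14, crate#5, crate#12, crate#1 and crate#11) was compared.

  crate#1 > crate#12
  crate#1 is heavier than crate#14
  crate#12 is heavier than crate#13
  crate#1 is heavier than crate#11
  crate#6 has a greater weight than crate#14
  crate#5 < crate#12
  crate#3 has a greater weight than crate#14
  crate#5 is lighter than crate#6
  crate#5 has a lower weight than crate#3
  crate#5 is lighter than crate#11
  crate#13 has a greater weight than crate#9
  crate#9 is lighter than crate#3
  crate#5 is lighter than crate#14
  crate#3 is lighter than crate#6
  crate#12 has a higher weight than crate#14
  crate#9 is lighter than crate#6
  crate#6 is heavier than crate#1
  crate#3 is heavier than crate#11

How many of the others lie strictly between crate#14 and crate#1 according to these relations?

Chaining upward from crate#14 reaches: crate#12, crate#3, crate#6.
Chaining downward from crate#1 reaches: crate#5, crate#9, crate#13, crate#11, crate#12.
Strictly between crate#14 and crate#1 are those in both lists: crate#12 — 1 element.

1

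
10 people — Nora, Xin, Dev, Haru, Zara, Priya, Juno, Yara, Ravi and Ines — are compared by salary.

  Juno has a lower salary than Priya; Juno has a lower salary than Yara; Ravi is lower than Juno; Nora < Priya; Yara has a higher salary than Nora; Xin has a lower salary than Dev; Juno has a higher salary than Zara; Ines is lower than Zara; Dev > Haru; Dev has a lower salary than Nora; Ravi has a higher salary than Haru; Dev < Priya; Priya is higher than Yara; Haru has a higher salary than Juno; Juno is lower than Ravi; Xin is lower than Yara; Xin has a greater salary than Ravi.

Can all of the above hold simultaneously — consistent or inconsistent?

inconsistent

Chaining the given relations yields Juno < Haru < Ravi, so Juno < Ravi. But one relation states Ravi < Juno. These cannot both hold.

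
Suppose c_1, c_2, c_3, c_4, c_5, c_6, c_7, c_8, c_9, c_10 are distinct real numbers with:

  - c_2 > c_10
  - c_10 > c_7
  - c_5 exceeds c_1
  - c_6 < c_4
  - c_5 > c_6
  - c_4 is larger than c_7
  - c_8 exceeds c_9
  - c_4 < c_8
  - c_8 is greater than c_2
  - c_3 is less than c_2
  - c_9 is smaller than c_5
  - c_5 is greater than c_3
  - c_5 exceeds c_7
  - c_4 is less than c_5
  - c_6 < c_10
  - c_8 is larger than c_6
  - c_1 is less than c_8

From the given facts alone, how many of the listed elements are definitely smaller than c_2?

From c_2 the given relations immediately reach c_10, c_3.
From those, c_7, c_6 — 4 in total.
Nothing else is reachable below c_2; 4 in all.

4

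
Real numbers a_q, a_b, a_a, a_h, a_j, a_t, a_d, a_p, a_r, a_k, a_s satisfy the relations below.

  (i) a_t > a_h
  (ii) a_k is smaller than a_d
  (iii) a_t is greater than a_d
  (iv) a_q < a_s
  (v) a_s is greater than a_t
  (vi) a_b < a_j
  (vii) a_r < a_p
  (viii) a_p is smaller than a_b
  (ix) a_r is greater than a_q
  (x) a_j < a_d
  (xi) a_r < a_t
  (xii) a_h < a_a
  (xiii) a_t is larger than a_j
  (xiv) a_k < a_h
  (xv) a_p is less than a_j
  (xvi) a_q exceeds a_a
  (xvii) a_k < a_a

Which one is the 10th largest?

a_h

Piecing the relations together gives one ordering: a_k < a_h < a_a < a_q < a_r < a_p < a_b < a_j < a_d < a_t < a_s.
Counting 10 from the largest end gives a_h.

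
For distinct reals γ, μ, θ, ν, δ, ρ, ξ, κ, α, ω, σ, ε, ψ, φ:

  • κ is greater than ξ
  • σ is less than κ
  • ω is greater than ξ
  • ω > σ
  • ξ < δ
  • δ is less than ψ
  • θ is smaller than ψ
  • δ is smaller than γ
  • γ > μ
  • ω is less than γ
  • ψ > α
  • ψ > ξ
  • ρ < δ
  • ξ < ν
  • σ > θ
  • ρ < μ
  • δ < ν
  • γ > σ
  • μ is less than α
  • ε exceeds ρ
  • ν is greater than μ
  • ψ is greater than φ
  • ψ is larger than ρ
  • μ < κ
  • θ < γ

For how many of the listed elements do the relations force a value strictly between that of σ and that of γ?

1

Chaining upward from σ reaches: ω, κ.
Chaining downward from γ reaches: ρ, ξ, θ, μ, δ, ω.
Strictly between σ and γ are those in both lists: ω — 1 element.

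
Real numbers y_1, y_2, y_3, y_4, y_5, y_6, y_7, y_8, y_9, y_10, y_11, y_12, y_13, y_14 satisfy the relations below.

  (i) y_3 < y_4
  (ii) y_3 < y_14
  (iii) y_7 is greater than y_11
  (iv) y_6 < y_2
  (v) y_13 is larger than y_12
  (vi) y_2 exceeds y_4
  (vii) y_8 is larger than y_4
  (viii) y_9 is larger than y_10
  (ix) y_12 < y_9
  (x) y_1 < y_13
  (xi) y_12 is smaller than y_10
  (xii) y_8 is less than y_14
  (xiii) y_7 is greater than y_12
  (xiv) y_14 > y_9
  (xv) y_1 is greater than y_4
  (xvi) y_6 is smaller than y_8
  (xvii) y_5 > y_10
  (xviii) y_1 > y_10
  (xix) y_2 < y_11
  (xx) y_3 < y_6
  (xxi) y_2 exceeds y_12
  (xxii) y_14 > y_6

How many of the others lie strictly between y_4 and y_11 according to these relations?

1

The relations place y_4 below y_11. An element lies strictly between them when it is forced above y_4 and also forced below y_11.
Above y_4: {y_8, y_1, y_13, y_2, y_7, y_14}. Below y_11: {y_12, y_3, y_6, y_2}.
Intersection: {y_2} — 1.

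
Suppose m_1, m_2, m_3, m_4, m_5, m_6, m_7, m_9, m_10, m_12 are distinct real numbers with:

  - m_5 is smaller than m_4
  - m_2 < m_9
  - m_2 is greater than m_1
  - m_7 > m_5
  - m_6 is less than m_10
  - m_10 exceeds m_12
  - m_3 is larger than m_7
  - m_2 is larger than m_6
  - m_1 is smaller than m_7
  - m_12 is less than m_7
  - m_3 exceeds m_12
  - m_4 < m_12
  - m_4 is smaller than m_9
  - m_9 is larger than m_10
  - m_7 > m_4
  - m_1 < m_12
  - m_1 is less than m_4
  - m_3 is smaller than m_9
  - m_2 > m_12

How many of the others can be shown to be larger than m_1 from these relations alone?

Directly above m_1: m_4, m_12, m_2, m_7.
One step further: m_3, m_10, m_9 (7 so far).
No other element is forced above m_1 by the given relations, so the count is 7.

7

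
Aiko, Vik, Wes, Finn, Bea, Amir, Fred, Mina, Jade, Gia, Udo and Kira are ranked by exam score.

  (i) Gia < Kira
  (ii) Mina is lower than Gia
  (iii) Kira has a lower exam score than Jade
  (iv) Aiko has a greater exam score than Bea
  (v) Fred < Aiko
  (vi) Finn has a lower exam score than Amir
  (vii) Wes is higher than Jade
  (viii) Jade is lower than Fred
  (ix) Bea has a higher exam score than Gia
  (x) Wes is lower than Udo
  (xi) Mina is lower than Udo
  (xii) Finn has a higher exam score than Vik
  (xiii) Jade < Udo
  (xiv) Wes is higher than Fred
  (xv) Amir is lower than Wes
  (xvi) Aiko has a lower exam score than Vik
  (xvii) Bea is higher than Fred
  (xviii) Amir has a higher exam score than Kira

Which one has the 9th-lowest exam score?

Finn

The consecutive relations fix a unique order: Mina < Gia < Kira < Jade < Fred < Bea < Aiko < Vik < Finn < Amir < Wes < Udo.
The 9th smallest is Finn.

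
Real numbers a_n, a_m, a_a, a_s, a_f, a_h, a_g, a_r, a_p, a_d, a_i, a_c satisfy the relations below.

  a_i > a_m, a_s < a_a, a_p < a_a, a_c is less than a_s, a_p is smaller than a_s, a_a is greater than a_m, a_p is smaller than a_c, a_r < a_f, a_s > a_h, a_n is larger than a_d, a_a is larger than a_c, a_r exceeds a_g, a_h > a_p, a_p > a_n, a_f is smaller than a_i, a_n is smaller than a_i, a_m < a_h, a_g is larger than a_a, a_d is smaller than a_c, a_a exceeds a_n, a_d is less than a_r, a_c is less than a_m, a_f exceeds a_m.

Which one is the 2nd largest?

a_f

The consecutive relations fix a unique order: a_d < a_n < a_p < a_c < a_m < a_h < a_s < a_a < a_g < a_r < a_f < a_i.
The 2nd largest is a_f.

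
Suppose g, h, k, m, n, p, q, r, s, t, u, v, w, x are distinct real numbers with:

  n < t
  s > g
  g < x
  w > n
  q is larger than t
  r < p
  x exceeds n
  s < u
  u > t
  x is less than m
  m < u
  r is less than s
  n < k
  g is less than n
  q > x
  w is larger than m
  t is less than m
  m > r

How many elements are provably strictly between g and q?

The relations place g below q. An element lies strictly between them when it is forced above g and also forced below q.
Above g: {n, s, x, k, t, m, u, w}. Below q: {n, x, t}.
Intersection: {n, x, t} — 3.

3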